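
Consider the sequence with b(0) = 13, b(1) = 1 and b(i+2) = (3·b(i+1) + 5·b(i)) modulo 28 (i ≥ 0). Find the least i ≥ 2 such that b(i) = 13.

3

b(0) = 13,  b(1) = 1,  b(2) = 12,  b(3) = 13,  b(4) = 15,  b(5) = 26,  b(6) = 13,  b(7) = 1.
The sequence repeats with period 6.
The value 13 first appears (with i ≥ 2) at b(3).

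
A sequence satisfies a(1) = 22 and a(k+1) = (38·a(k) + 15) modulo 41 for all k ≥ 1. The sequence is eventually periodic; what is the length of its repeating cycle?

8

Computing terms: a(1) = 22,  a(2) = 31,  a(3) = 4,  a(4) = 3,  a(5) = 6,  a(6) = 38,  a(7) = 24,  a(8) = 25,  a(9) = 22.
The sequence repeats with period 8.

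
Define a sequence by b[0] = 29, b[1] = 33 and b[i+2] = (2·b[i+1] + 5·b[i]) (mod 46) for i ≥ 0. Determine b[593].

Computing terms: b[0] = 29,  b[1] = 33,  b[2] = 27,  b[3] = 35,  b[4] = 21,  b[5] = 33,  b[6] = 33,  b[7] = 1,  b[8] = 29,  b[9] = 17,  b[10] = 41,  b[11] = 29,  b[12] = 33.
Since (b[11], b[12]) = (b[0], b[1]) = (29, 33) (two consecutive terms determine the rest), the sequence is periodic with period 11.
(593 - 0) mod 11 = 10, so b[593] = b[10] = 41.

41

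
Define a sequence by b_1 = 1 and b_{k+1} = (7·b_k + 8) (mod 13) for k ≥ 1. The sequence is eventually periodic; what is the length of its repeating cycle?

12

b_1 = 1,  b_2 = 2,  b_3 = 9,  b_4 = 6,  b_5 = 11,  b_6 = 7,  b_7 = 5,  b_8 = 4,  b_9 = 10,  b_{10} = 0,  b_{11} = 8,  b_{12} = 12,  b_{13} = 1.
The sequence repeats with period 12.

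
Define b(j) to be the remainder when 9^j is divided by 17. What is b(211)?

Computing terms: b(1) = 9, b(2) = 13, b(3) = 15, b(4) = 16, b(5) = 8, b(6) = 4, b(7) = 2, b(8) = 1, b(9) = 9.
The sequence repeats with period 8.
So b(211) = b(1 + ((211-1) mod 8)) = b(3) = 15.

15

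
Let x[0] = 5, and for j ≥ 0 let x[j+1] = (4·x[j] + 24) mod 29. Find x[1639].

15

Computing terms: x[0] = 5, x[1] = 15, x[2] = 26, x[3] = 12, x[4] = 14, x[5] = 22, x[6] = 25, x[7] = 8, x[8] = 27, x[9] = 16, x[10] = 1, x[11] = 28, x[12] = 20, x[13] = 17, x[14] = 5.
The sequence repeats with period 14.
(1639 - 0) mod 14 = 1, so x[1639] = x[1] = 15.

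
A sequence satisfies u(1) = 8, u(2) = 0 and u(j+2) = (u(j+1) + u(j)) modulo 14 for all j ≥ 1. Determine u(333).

12

u(1) = 8; u(2) = 0; u(3) = 8; u(4) = 8; u(5) = 2; u(6) = 10; u(7) = 12; u(8) = 8; u(9) = 6; u(10) = 0; u(11) = 6; u(12) = 6; u(13) = 12; u(14) = 4; u(15) = 2; u(16) = 6; u(17) = 8; u(18) = 0.
The sequence repeats with period 16.
(333 - 1) mod 16 = 12, so u(333) = u(13) = 12.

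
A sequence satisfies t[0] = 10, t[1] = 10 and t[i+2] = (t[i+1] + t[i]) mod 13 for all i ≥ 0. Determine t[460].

t[0] = 10,  t[1] = 10,  t[2] = 7,  t[3] = 4,  t[4] = 11,  t[5] = 2,  t[6] = 0,  t[7] = 2,  t[8] = 2,  t[9] = 4,  t[10] = 6,  t[11] = 10,  t[12] = 3,  t[13] = 0,  t[14] = 3,  t[15] = 3,  t[16] = 6,  t[17] = 9,  t[18] = 2,  t[19] = 11,  t[20] = 0,  t[21] = 11,  t[22] = 11,  t[23] = 9,  t[24] = 7,  t[25] = 3,  t[26] = 10,  t[27] = 0,  t[28] = 10,  t[29] = 10.
The sequence repeats with period 28.
(460 - 0) mod 28 = 12, so t[460] = t[12] = 3.

3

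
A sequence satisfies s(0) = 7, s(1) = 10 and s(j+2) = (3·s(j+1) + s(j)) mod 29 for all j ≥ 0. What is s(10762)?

2

We have s(0) = 7; s(1) = 10; s(2) = 8; s(3) = 5; s(4) = 23; s(5) = 16; s(6) = 13; s(7) = 26; s(8) = 4; s(9) = 9; s(10) = 2; s(11) = 15; s(12) = 18; s(13) = 11; s(14) = 22; s(15) = 19; s(16) = 21; s(17) = 24; s(18) = 6; s(19) = 13; s(20) = 16; s(21) = 3; s(22) = 25; s(23) = 20; s(24) = 27; s(25) = 14; s(26) = 11; s(27) = 18; s(28) = 7; s(29) = 10.
Since (s(28), s(29)) = (s(0), s(1)) = (7, 10) (two consecutive terms determine the rest), the sequence is periodic with period 28.
(10762 - 0) mod 28 = 10, so s(10762) = s(10) = 2.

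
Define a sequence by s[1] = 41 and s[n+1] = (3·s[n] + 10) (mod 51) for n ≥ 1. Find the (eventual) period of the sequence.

s[1] = 41; s[2] = 31; s[3] = 1; s[4] = 13; s[5] = 49; s[6] = 4; s[7] = 22; s[8] = 25; s[9] = 34; s[10] = 10; s[11] = 40; s[12] = 28; s[13] = 43; s[14] = 37; s[15] = 19; s[16] = 16; s[17] = 7; s[18] = 31.
Since s[18] = s[2] = 31, the sequence is eventually periodic: after a pre-period of length 1 it cycles with period 16.

16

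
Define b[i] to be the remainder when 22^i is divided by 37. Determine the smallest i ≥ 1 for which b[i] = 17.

13

b[0] = 1, b[1] = 22, b[2] = 3, b[3] = 29, b[4] = 9, b[5] = 13, b[6] = 27, b[7] = 2, b[8] = 7, b[9] = 6, b[10] = 21, b[11] = 18, b[12] = 26, b[13] = 17, b[14] = 4, b[15] = 14, b[16] = 12, b[17] = 5, b[18] = 36, b[19] = 15, b[20] = 34, b[21] = 8, b[22] = 28, b[23] = 24, b[24] = 10, b[25] = 35, b[26] = 30, b[27] = 31, b[28] = 16, b[29] = 19, b[30] = 11, b[31] = 20, b[32] = 33, b[33] = 23, b[34] = 25, b[35] = 32, b[36] = 1.
Since b[36] = b[0] = 1, the sequence is periodic with period 36.
The value 17 first appears (with i ≥ 1) at b[13].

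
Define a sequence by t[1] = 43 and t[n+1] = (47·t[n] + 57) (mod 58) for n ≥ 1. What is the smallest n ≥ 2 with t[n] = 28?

Computing terms: t[1] = 43; t[2] = 48; t[3] = 51; t[4] = 18; t[5] = 33; t[6] = 42; t[7] = 1; t[8] = 46; t[9] = 15; t[10] = 8; t[11] = 27; t[12] = 50; t[13] = 29; t[14] = 28; t[15] = 39; t[16] = 34; t[17] = 31; t[18] = 6; t[19] = 49; t[20] = 40; t[21] = 23; t[22] = 36; t[23] = 9; t[24] = 16; t[25] = 55; t[26] = 32; t[27] = 53; t[28] = 54; t[29] = 43.
Since t[29] = t[1] = 43, the sequence is periodic with period 28.
The value 28 first appears (with n ≥ 2) at t[14].

14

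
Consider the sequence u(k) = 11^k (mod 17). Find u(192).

1

u(0) = 1,  u(1) = 11,  u(2) = 2,  u(3) = 5,  u(4) = 4,  u(5) = 10,  u(6) = 8,  u(7) = 3,  u(8) = 16,  u(9) = 6,  u(10) = 15,  u(11) = 12,  u(12) = 13,  u(13) = 7,  u(14) = 9,  u(15) = 14,  u(16) = 1.
The sequence repeats with period 16.
(192 - 0) mod 16 = 0, so u(192) = u(0) = 1.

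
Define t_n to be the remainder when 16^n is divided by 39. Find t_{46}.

We have t_0 = 1; t_1 = 16; t_2 = 22; t_3 = 1.
Since t_3 = t_0 = 1, the sequence is periodic with period 3.
(46 - 0) mod 3 = 1, so t_{46} = t_1 = 16.

16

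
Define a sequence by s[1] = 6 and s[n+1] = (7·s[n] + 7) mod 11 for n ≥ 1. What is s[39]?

Computing terms: s[1] = 6; s[2] = 5; s[3] = 9; s[4] = 4; s[5] = 2; s[6] = 10; s[7] = 0; s[8] = 7; s[9] = 1; s[10] = 3; s[11] = 6.
Since s[11] = s[1] = 6, the sequence is periodic with period 10.
(39 - 1) mod 10 = 8, so s[39] = s[9] = 1.

1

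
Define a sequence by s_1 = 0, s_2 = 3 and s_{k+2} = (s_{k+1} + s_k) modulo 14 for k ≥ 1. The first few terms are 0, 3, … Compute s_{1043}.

3

Listing terms: s_1 = 0; s_2 = 3; s_3 = 3; s_4 = 6; s_5 = 9; s_6 = 1; s_7 = 10; s_8 = 11; s_9 = 7; s_{10} = 4; s_{11} = 11; s_{12} = 1; s_{13} = 12; s_{14} = 13; s_{15} = 11; s_{16} = 10; s_{17} = 7; s_{18} = 3; s_{19} = 10; s_{20} = 13; s_{21} = 9; s_{22} = 8; s_{23} = 3; s_{24} = 11; s_{25} = 0; s_{26} = 11; s_{27} = 11; s_{28} = 8; s_{29} = 5; s_{30} = 13; s_{31} = 4; s_{32} = 3; s_{33} = 7; s_{34} = 10; s_{35} = 3; s_{36} = 13; s_{37} = 2; s_{38} = 1; s_{39} = 3; s_{40} = 4; s_{41} = 7; s_{42} = 11; s_{43} = 4; s_{44} = 1; s_{45} = 5; s_{46} = 6; s_{47} = 11; s_{48} = 3; s_{49} = 0; s_{50} = 3.
Since (s_{49}, s_{50}) = (s_1, s_2) = (0, 3) (two consecutive terms determine the rest), the sequence is periodic with period 48.
So s_{1043} = s_{1 + ((1043-1) mod 48)} = s_{35} = 3.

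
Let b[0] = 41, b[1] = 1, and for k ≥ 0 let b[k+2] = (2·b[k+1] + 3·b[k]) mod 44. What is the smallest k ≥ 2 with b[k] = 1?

Listing terms: b[0] = 41, b[1] = 1, b[2] = 37, b[3] = 33, b[4] = 1, b[5] = 13, b[6] = 29, b[7] = 9, b[8] = 17, b[9] = 17, b[10] = 41, b[11] = 1.
The sequence repeats with period 10.
The value 1 first appears (with k ≥ 2) at b[4].

4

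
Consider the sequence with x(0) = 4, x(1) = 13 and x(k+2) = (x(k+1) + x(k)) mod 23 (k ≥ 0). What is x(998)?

Listing terms: x(0) = 4; x(1) = 13; x(2) = 17; x(3) = 7; x(4) = 1; x(5) = 8; x(6) = 9; x(7) = 17; x(8) = 3; x(9) = 20; x(10) = 0; x(11) = 20; x(12) = 20; x(13) = 17; x(14) = 14; x(15) = 8; x(16) = 22; x(17) = 7; x(18) = 6; x(19) = 13; x(20) = 19; x(21) = 9; x(22) = 5; x(23) = 14; x(24) = 19; x(25) = 10; x(26) = 6; x(27) = 16; x(28) = 22; x(29) = 15; x(30) = 14; x(31) = 6; x(32) = 20; x(33) = 3; x(34) = 0; x(35) = 3; x(36) = 3; x(37) = 6; x(38) = 9; x(39) = 15; x(40) = 1; x(41) = 16; x(42) = 17; x(43) = 10; x(44) = 4; x(45) = 14; x(46) = 18; x(47) = 9; x(48) = 4; x(49) = 13.
Since (x(48), x(49)) = (x(0), x(1)) = (4, 13) (two consecutive terms determine the rest), the sequence is periodic with period 48.
So x(998) = x(0 + ((998-0) mod 48)) = x(38) = 9.

9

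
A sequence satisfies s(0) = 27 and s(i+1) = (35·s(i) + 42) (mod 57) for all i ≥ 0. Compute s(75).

21

s(0) = 27; s(1) = 18; s(2) = 45; s(3) = 21; s(4) = 36; s(5) = 48; s(6) = 12; s(7) = 6; s(8) = 24; s(9) = 27.
The sequence repeats with period 9.
So s(75) = s(0 + ((75-0) mod 9)) = s(3) = 21.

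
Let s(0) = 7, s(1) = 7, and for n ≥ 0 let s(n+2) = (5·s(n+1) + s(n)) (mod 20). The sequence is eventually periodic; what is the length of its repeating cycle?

6

s(0) = 7; s(1) = 7; s(2) = 2; s(3) = 17; s(4) = 7; s(5) = 12; s(6) = 7; s(7) = 7.
The sequence repeats with period 6.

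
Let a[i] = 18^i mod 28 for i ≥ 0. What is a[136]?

4

Listing terms: a[0] = 1, a[1] = 18, a[2] = 16, a[3] = 8, a[4] = 4, a[5] = 16.
Since a[5] = a[2] = 16, the sequence is eventually periodic: after a pre-period of length 2 it cycles with period 3.
For i ≥ 2, a[i] depends only on (i - 2) mod 3. (136 - 2) mod 3 = 2, so a[136] = a[4] = 4.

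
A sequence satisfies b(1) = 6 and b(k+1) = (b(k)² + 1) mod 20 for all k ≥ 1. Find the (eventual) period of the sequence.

6

Listing terms: b(1) = 6,  b(2) = 17,  b(3) = 10,  b(4) = 1,  b(5) = 2,  b(6) = 5,  b(7) = 6.
Since b(7) = b(1) = 6, the sequence is periodic with period 6.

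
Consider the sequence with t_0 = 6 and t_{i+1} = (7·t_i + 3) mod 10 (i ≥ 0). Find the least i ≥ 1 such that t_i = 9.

3

We have t_0 = 6; t_1 = 5; t_2 = 8; t_3 = 9; t_4 = 6.
Since t_4 = t_0 = 6, the sequence is periodic with period 4.
The value 9 first appears (with i ≥ 1) at t_3.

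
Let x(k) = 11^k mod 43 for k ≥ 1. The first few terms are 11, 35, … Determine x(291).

21

We have x(1) = 11, x(2) = 35, x(3) = 41, x(4) = 21, x(5) = 16, x(6) = 4, x(7) = 1, x(8) = 11.
The sequence repeats with period 7.
(291 - 1) mod 7 = 3, so x(291) = x(4) = 21.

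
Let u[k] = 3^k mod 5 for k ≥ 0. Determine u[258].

u[0] = 1, u[1] = 3, u[2] = 4, u[3] = 2, u[4] = 1.
The sequence repeats with period 4.
(258 - 0) mod 4 = 2, so u[258] = u[2] = 4.

4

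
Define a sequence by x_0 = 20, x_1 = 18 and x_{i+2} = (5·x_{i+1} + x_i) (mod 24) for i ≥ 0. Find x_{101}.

x_0 = 20,  x_1 = 18,  x_2 = 14,  x_3 = 16,  x_4 = 22,  x_5 = 6,  x_6 = 4,  x_7 = 2,  x_8 = 14,  x_9 = 0,  x_{10} = 14,  x_{11} = 22,  x_{12} = 4,  x_{13} = 18,  x_{14} = 22,  x_{15} = 8,  x_{16} = 14,  x_{17} = 6,  x_{18} = 20,  x_{19} = 10,  x_{20} = 22,  x_{21} = 0,  x_{22} = 22,  x_{23} = 14,  x_{24} = 20,  x_{25} = 18.
The sequence repeats with period 24.
So x_{101} = x_{0 + ((101-0) mod 24)} = x_5 = 6.

6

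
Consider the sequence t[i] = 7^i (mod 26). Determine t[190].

17

Computing terms: t[0] = 1; t[1] = 7; t[2] = 23; t[3] = 5; t[4] = 9; t[5] = 11; t[6] = 25; t[7] = 19; t[8] = 3; t[9] = 21; t[10] = 17; t[11] = 15; t[12] = 1.
Since t[12] = t[0] = 1, the sequence is periodic with period 12.
(190 - 0) mod 12 = 10, so t[190] = t[10] = 17.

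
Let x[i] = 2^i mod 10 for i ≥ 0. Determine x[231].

8

Listing terms: x[0] = 1, x[1] = 2, x[2] = 4, x[3] = 8, x[4] = 6, x[5] = 2.
Since x[5] = x[1] = 2, the sequence is eventually periodic: after a pre-period of length 1 it cycles with period 4.
For i ≥ 1, x[i] depends only on (i - 1) mod 4. (231 - 1) mod 4 = 2, so x[231] = x[3] = 8.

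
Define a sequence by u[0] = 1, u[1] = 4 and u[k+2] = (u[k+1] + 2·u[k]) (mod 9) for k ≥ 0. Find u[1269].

8

Listing terms: u[0] = 1; u[1] = 4; u[2] = 6; u[3] = 5; u[4] = 8; u[5] = 0; u[6] = 7; u[7] = 7; u[8] = 3; u[9] = 8; u[10] = 5; u[11] = 3; u[12] = 4; u[13] = 1; u[14] = 0; u[15] = 2; u[16] = 2; u[17] = 6; u[18] = 1; u[19] = 4.
Since (u[18], u[19]) = (u[0], u[1]) = (1, 4) (two consecutive terms determine the rest), the sequence is periodic with period 18.
(1269 - 0) mod 18 = 9, so u[1269] = u[9] = 8.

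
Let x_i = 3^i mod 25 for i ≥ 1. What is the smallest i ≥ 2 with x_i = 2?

3

Listing terms: x_1 = 3, x_2 = 9, x_3 = 2, x_4 = 6, x_5 = 18, x_6 = 4, x_7 = 12, x_8 = 11, x_9 = 8, x_{10} = 24, x_{11} = 22, x_{12} = 16, x_{13} = 23, x_{14} = 19, x_{15} = 7, x_{16} = 21, x_{17} = 13, x_{18} = 14, x_{19} = 17, x_{20} = 1, x_{21} = 3.
Since x_{21} = x_1 = 3, the sequence is periodic with period 20.
The value 2 first appears (with i ≥ 2) at x_3.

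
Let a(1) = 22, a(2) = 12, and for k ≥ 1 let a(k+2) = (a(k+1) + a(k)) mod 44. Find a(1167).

We have a(1) = 22,  a(2) = 12,  a(3) = 34,  a(4) = 2,  a(5) = 36,  a(6) = 38,  a(7) = 30,  a(8) = 24,  a(9) = 10,  a(10) = 34,  a(11) = 0,  a(12) = 34,  a(13) = 34,  a(14) = 24,  a(15) = 14,  a(16) = 38,  a(17) = 8,  a(18) = 2,  a(19) = 10,  a(20) = 12,  a(21) = 22,  a(22) = 34,  a(23) = 12,  a(24) = 2,  a(25) = 14,  a(26) = 16,  a(27) = 30,  a(28) = 2,  a(29) = 32,  a(30) = 34,  a(31) = 22,  a(32) = 12.
The sequence repeats with period 30.
(1167 - 1) mod 30 = 26, so a(1167) = a(27) = 30.

30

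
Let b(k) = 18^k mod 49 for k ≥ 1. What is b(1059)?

1

b(1) = 18, b(2) = 30, b(3) = 1, b(4) = 18.
Since b(4) = b(1) = 18, the sequence is periodic with period 3.
(1059 - 1) mod 3 = 2, so b(1059) = b(3) = 1.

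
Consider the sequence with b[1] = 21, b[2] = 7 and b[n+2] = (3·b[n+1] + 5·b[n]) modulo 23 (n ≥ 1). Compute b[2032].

19

Listing terms: b[1] = 21, b[2] = 7, b[3] = 11, b[4] = 22, b[5] = 6, b[6] = 13, b[7] = 0, b[8] = 19, b[9] = 11, b[10] = 13, b[11] = 2, b[12] = 2, b[13] = 16, b[14] = 12, b[15] = 1, b[16] = 17, b[17] = 10, b[18] = 0, b[19] = 4, b[20] = 12, b[21] = 10, b[22] = 21, b[23] = 21, b[24] = 7.
The sequence repeats with period 22.
(2032 - 1) mod 22 = 7, so b[2032] = b[8] = 19.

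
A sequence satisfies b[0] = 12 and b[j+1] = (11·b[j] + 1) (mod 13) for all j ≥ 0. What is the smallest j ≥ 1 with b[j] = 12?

12

b[0] = 12,  b[1] = 3,  b[2] = 8,  b[3] = 11,  b[4] = 5,  b[5] = 4,  b[6] = 6,  b[7] = 2,  b[8] = 10,  b[9] = 7,  b[10] = 0,  b[11] = 1,  b[12] = 12.
The sequence repeats with period 12.
The value 12 next appears (with j ≥ 1) at b[12].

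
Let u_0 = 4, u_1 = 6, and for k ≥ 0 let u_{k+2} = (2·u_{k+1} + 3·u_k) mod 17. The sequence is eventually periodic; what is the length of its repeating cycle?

16

We have u_0 = 4; u_1 = 6; u_2 = 7; u_3 = 15; u_4 = 0; u_5 = 11; u_6 = 5; u_7 = 9; u_8 = 16; u_9 = 8; u_{10} = 13; u_{11} = 16; u_{12} = 3; u_{13} = 3; u_{14} = 15; u_{15} = 5; u_{16} = 4; u_{17} = 6.
The sequence repeats with period 16.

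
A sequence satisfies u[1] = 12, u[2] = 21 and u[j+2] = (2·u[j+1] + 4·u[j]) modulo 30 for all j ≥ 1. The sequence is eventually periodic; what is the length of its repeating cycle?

u[1] = 12; u[2] = 21; u[3] = 0; u[4] = 24; u[5] = 18; u[6] = 12; u[7] = 6; u[8] = 0; u[9] = 24.
Since (u[8], u[9]) = (u[3], u[4]) = (0, 24) (two consecutive terms determine the rest), the sequence is eventually periodic: after a pre-period of length 2 it cycles with period 5.

5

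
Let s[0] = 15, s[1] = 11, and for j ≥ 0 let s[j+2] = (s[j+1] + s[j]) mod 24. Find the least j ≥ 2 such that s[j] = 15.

s[0] = 15,  s[1] = 11,  s[2] = 2,  s[3] = 13,  s[4] = 15,  s[5] = 4,  s[6] = 19,  s[7] = 23,  s[8] = 18,  s[9] = 17,  s[10] = 11,  s[11] = 4,  s[12] = 15,  s[13] = 19,  s[14] = 10,  s[15] = 5,  s[16] = 15,  s[17] = 20,  s[18] = 11,  s[19] = 7,  s[20] = 18,  s[21] = 1,  s[22] = 19,  s[23] = 20,  s[24] = 15,  s[25] = 11.
Since (s[24], s[25]) = (s[0], s[1]) = (15, 11) (two consecutive terms determine the rest), the sequence is periodic with period 24.
The value 15 first appears (with j ≥ 2) at s[4].

4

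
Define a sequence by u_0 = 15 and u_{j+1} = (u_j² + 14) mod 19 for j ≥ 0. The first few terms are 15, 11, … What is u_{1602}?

2

Listing terms: u_0 = 15,  u_1 = 11,  u_2 = 2,  u_3 = 18,  u_4 = 15.
The sequence repeats with period 4.
So u_{1602} = u_{0 + ((1602-0) mod 4)} = u_2 = 2.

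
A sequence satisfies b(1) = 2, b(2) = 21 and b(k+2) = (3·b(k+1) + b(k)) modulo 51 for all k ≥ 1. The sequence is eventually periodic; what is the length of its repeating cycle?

16

We have b(1) = 2, b(2) = 21, b(3) = 14, b(4) = 12, b(5) = 50, b(6) = 9, b(7) = 26, b(8) = 36, b(9) = 32, b(10) = 30, b(11) = 20, b(12) = 39, b(13) = 35, b(14) = 42, b(15) = 8, b(16) = 15, b(17) = 2, b(18) = 21.
The sequence repeats with period 16.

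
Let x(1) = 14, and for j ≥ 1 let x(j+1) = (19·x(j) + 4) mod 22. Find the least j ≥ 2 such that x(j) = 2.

4

x(1) = 14, x(2) = 6, x(3) = 8, x(4) = 2, x(5) = 20, x(6) = 10, x(7) = 18, x(8) = 16, x(9) = 0, x(10) = 4, x(11) = 14.
The sequence repeats with period 10.
The value 2 first appears (with j ≥ 2) at x(4).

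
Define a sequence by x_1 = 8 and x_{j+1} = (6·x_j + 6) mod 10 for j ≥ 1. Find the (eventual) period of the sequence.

Computing terms: x_1 = 8, x_2 = 4, x_3 = 0, x_4 = 6, x_5 = 2, x_6 = 8.
Since x_6 = x_1 = 8, the sequence is periodic with period 5.

5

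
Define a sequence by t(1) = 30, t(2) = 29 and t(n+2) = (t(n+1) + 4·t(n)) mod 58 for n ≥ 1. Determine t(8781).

t(1) = 30, t(2) = 29, t(3) = 33, t(4) = 33, t(5) = 49, t(6) = 7, t(7) = 29, t(8) = 57, t(9) = 57, t(10) = 53, t(11) = 49, t(12) = 29, t(13) = 51, t(14) = 51, t(15) = 23, t(16) = 53, t(17) = 29, t(18) = 9, t(19) = 9, t(20) = 45, t(21) = 23, t(22) = 29, t(23) = 5, t(24) = 5, t(25) = 25, t(26) = 45, t(27) = 29, t(28) = 35, t(29) = 35, t(30) = 1, t(31) = 25, t(32) = 29, t(33) = 13, t(34) = 13, t(35) = 7, t(36) = 1, t(37) = 29, t(38) = 33.
Since (t(37), t(38)) = (t(2), t(3)) = (29, 33) (two consecutive terms determine the rest), the sequence is eventually periodic: after a pre-period of length 1 it cycles with period 35.
For n ≥ 2, t(n) depends only on (n - 2) mod 35. (8781 - 2) mod 35 = 29, so t(8781) = t(31) = 25.

25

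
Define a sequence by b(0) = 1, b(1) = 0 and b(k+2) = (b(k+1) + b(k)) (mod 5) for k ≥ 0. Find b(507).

We have b(0) = 1,  b(1) = 0,  b(2) = 1,  b(3) = 1,  b(4) = 2,  b(5) = 3,  b(6) = 0,  b(7) = 3,  b(8) = 3,  b(9) = 1,  b(10) = 4,  b(11) = 0,  b(12) = 4,  b(13) = 4,  b(14) = 3,  b(15) = 2,  b(16) = 0,  b(17) = 2,  b(18) = 2,  b(19) = 4,  b(20) = 1,  b(21) = 0.
The sequence repeats with period 20.
So b(507) = b(0 + ((507-0) mod 20)) = b(7) = 3.

3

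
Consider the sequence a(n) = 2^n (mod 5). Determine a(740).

1

Listing terms: a(1) = 2; a(2) = 4; a(3) = 3; a(4) = 1; a(5) = 2.
Since a(5) = a(1) = 2, the sequence is periodic with period 4.
So a(740) = a(1 + ((740-1) mod 4)) = a(4) = 1.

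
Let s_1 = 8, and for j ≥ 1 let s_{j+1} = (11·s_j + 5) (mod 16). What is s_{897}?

We have s_1 = 8; s_2 = 13; s_3 = 4; s_4 = 1; s_5 = 0; s_6 = 5; s_7 = 12; s_8 = 9; s_9 = 8.
The sequence repeats with period 8.
(897 - 1) mod 8 = 0, so s_{897} = s_1 = 8.

8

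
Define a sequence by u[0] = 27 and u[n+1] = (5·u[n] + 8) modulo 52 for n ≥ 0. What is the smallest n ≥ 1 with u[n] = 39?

We have u[0] = 27,  u[1] = 39,  u[2] = 47,  u[3] = 35,  u[4] = 27.
Since u[4] = u[0] = 27, the sequence is periodic with period 4.
The value 39 first appears (with n ≥ 1) at u[1].

1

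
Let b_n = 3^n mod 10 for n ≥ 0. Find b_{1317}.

3

Listing terms: b_0 = 1, b_1 = 3, b_2 = 9, b_3 = 7, b_4 = 1.
Since b_4 = b_0 = 1, the sequence is periodic with period 4.
So b_{1317} = b_{0 + ((1317-0) mod 4)} = b_1 = 3.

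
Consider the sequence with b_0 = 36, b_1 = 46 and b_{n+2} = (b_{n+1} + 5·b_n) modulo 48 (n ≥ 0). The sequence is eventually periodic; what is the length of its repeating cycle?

Listing terms: b_0 = 36; b_1 = 46; b_2 = 34; b_3 = 24; b_4 = 2; b_5 = 26; b_6 = 36; b_7 = 22; b_8 = 10; b_9 = 24; b_{10} = 26; b_{11} = 2; b_{12} = 36; b_{13} = 46.
Since (b_{12}, b_{13}) = (b_0, b_1) = (36, 46) (two consecutive terms determine the rest), the sequence is periodic with period 12.

12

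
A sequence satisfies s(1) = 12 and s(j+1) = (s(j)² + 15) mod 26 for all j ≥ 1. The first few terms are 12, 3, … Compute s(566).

We have s(1) = 12; s(2) = 3; s(3) = 24; s(4) = 19; s(5) = 12.
Since s(5) = s(1) = 12, the sequence is periodic with period 4.
So s(566) = s(1 + ((566-1) mod 4)) = s(2) = 3.

3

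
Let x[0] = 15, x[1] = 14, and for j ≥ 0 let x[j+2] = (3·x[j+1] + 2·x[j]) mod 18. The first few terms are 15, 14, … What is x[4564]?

12

We have x[0] = 15, x[1] = 14, x[2] = 0, x[3] = 10, x[4] = 12, x[5] = 2, x[6] = 12, x[7] = 4, x[8] = 0, x[9] = 8, x[10] = 6, x[11] = 16, x[12] = 6, x[13] = 14, x[14] = 0.
Since (x[13], x[14]) = (x[1], x[2]) = (14, 0) (two consecutive terms determine the rest), the sequence is eventually periodic: after a pre-period of length 1 it cycles with period 12.
For j ≥ 1, x[j] depends only on (j - 1) mod 12. (4564 - 1) mod 12 = 3, so x[4564] = x[4] = 12.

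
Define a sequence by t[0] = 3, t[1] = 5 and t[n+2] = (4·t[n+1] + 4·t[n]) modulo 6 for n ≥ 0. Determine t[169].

2

Listing terms: t[0] = 3, t[1] = 5, t[2] = 2, t[3] = 4, t[4] = 0, t[5] = 4, t[6] = 4, t[7] = 2, t[8] = 0, t[9] = 2, t[10] = 2, t[11] = 4.
Since (t[10], t[11]) = (t[2], t[3]) = (2, 4) (two consecutive terms determine the rest), the sequence is eventually periodic: after a pre-period of length 2 it cycles with period 8.
For n ≥ 2, t[n] depends only on (n - 2) mod 8. (169 - 2) mod 8 = 7, so t[169] = t[9] = 2.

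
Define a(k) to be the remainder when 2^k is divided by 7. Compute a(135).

Computing terms: a(0) = 1, a(1) = 2, a(2) = 4, a(3) = 1.
The sequence repeats with period 3.
(135 - 0) mod 3 = 0, so a(135) = a(0) = 1.

1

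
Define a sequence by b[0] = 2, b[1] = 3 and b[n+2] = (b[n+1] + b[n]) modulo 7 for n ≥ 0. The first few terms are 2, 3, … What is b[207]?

Computing terms: b[0] = 2,  b[1] = 3,  b[2] = 5,  b[3] = 1,  b[4] = 6,  b[5] = 0,  b[6] = 6,  b[7] = 6,  b[8] = 5,  b[9] = 4,  b[10] = 2,  b[11] = 6,  b[12] = 1,  b[13] = 0,  b[14] = 1,  b[15] = 1,  b[16] = 2,  b[17] = 3.
The sequence repeats with period 16.
So b[207] = b[0 + ((207-0) mod 16)] = b[15] = 1.

1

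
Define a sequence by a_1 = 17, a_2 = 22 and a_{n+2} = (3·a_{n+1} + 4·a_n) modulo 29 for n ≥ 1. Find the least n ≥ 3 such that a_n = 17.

a_1 = 17, a_2 = 22, a_3 = 18, a_4 = 26, a_5 = 5, a_6 = 3, a_7 = 0, a_8 = 12, a_9 = 7, a_{10} = 11, a_{11} = 3, a_{12} = 24, a_{13} = 26, a_{14} = 0, a_{15} = 17, a_{16} = 22.
Since (a_{15}, a_{16}) = (a_1, a_2) = (17, 22) (two consecutive terms determine the rest), the sequence is periodic with period 14.
The value 17 next appears (with n ≥ 3) at a_{15}.

15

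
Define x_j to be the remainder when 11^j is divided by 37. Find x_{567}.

36

We have x_0 = 1,  x_1 = 11,  x_2 = 10,  x_3 = 36,  x_4 = 26,  x_5 = 27,  x_6 = 1.
The sequence repeats with period 6.
(567 - 0) mod 6 = 3, so x_{567} = x_3 = 36.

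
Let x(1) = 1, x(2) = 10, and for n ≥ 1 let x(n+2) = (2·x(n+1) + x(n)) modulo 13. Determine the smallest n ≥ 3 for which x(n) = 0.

4

We have x(1) = 1,  x(2) = 10,  x(3) = 8,  x(4) = 0,  x(5) = 8,  x(6) = 3,  x(7) = 1,  x(8) = 5,  x(9) = 11,  x(10) = 1,  x(11) = 0,  x(12) = 1,  x(13) = 2,  x(14) = 5,  x(15) = 12,  x(16) = 3,  x(17) = 5,  x(18) = 0,  x(19) = 5,  x(20) = 10,  x(21) = 12,  x(22) = 8,  x(23) = 2,  x(24) = 12,  x(25) = 0,  x(26) = 12,  x(27) = 11,  x(28) = 8,  x(29) = 1,  x(30) = 10.
Since (x(29), x(30)) = (x(1), x(2)) = (1, 10) (two consecutive terms determine the rest), the sequence is periodic with period 28.
The value 0 first appears (with n ≥ 3) at x(4).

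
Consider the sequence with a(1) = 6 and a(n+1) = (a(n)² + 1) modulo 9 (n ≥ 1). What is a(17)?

Listing terms: a(1) = 6; a(2) = 1; a(3) = 2; a(4) = 5; a(5) = 8; a(6) = 2.
Since a(6) = a(3) = 2, the sequence is eventually periodic: after a pre-period of length 2 it cycles with period 3.
For n ≥ 3, a(n) depends only on (n - 3) mod 3. (17 - 3) mod 3 = 2, so a(17) = a(5) = 8.

8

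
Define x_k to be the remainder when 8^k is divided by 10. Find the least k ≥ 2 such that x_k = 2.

Computing terms: x_1 = 8, x_2 = 4, x_3 = 2, x_4 = 6, x_5 = 8.
Since x_5 = x_1 = 8, the sequence is periodic with period 4.
The value 2 first appears (with k ≥ 2) at x_3.

3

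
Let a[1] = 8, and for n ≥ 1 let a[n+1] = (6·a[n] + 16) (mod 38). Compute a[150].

30

We have a[1] = 8, a[2] = 26, a[3] = 20, a[4] = 22, a[5] = 34, a[6] = 30, a[7] = 6, a[8] = 14, a[9] = 24, a[10] = 8.
The sequence repeats with period 9.
(150 - 1) mod 9 = 5, so a[150] = a[6] = 30.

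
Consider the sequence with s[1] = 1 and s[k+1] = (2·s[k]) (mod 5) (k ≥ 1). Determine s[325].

Computing terms: s[1] = 1,  s[2] = 2,  s[3] = 4,  s[4] = 3,  s[5] = 1.
The sequence repeats with period 4.
So s[325] = s[1 + ((325-1) mod 4)] = s[1] = 1.

1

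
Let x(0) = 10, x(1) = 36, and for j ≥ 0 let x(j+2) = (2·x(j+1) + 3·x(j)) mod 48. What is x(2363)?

x(0) = 10, x(1) = 36, x(2) = 6, x(3) = 24, x(4) = 18, x(5) = 12, x(6) = 30, x(7) = 0, x(8) = 42, x(9) = 36, x(10) = 6.
Since (x(9), x(10)) = (x(1), x(2)) = (36, 6) (two consecutive terms determine the rest), the sequence is eventually periodic: after a pre-period of length 1 it cycles with period 8.
For j ≥ 1, x(j) depends only on (j - 1) mod 8. (2363 - 1) mod 8 = 2, so x(2363) = x(3) = 24.

24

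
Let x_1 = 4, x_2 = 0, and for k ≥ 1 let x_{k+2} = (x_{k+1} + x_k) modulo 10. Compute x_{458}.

Listing terms: x_1 = 4; x_2 = 0; x_3 = 4; x_4 = 4; x_5 = 8; x_6 = 2; x_7 = 0; x_8 = 2; x_9 = 2; x_{10} = 4; x_{11} = 6; x_{12} = 0; x_{13} = 6; x_{14} = 6; x_{15} = 2; x_{16} = 8; x_{17} = 0; x_{18} = 8; x_{19} = 8; x_{20} = 6; x_{21} = 4; x_{22} = 0.
Since (x_{21}, x_{22}) = (x_1, x_2) = (4, 0) (two consecutive terms determine the rest), the sequence is periodic with period 20.
(458 - 1) mod 20 = 17, so x_{458} = x_{18} = 8.

8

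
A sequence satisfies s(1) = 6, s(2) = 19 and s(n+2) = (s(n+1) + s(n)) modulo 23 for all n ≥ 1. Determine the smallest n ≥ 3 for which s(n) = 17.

9

Listing terms: s(1) = 6,  s(2) = 19,  s(3) = 2,  s(4) = 21,  s(5) = 0,  s(6) = 21,  s(7) = 21,  s(8) = 19,  s(9) = 17,  s(10) = 13,  s(11) = 7,  s(12) = 20,  s(13) = 4,  s(14) = 1,  s(15) = 5,  s(16) = 6,  s(17) = 11,  s(18) = 17,  s(19) = 5,  s(20) = 22,  s(21) = 4,  s(22) = 3,  s(23) = 7,  s(24) = 10,  s(25) = 17,  s(26) = 4,  s(27) = 21,  s(28) = 2,  s(29) = 0,  s(30) = 2,  s(31) = 2,  s(32) = 4,  s(33) = 6,  s(34) = 10,  s(35) = 16,  s(36) = 3,  s(37) = 19,  s(38) = 22,  s(39) = 18,  s(40) = 17,  s(41) = 12,  s(42) = 6,  s(43) = 18,  s(44) = 1,  s(45) = 19,  s(46) = 20,  s(47) = 16,  s(48) = 13,  s(49) = 6,  s(50) = 19.
The sequence repeats with period 48.
The value 17 first appears (with n ≥ 3) at s(9).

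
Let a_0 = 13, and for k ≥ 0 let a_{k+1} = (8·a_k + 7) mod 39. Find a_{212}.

We have a_0 = 13, a_1 = 33, a_2 = 37, a_3 = 30, a_4 = 13.
Since a_4 = a_0 = 13, the sequence is periodic with period 4.
So a_{212} = a_{0 + ((212-0) mod 4)} = a_0 = 13.

13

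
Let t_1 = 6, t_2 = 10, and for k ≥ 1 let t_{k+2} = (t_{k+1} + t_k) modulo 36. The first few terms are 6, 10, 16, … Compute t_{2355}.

We have t_1 = 6,  t_2 = 10,  t_3 = 16,  t_4 = 26,  t_5 = 6,  t_6 = 32,  t_7 = 2,  t_8 = 34,  t_9 = 0,  t_{10} = 34,  t_{11} = 34,  t_{12} = 32,  t_{13} = 30,  t_{14} = 26,  t_{15} = 20,  t_{16} = 10,  t_{17} = 30,  t_{18} = 4,  t_{19} = 34,  t_{20} = 2,  t_{21} = 0,  t_{22} = 2,  t_{23} = 2,  t_{24} = 4,  t_{25} = 6,  t_{26} = 10.
Since (t_{25}, t_{26}) = (t_1, t_2) = (6, 10) (two consecutive terms determine the rest), the sequence is periodic with period 24.
(2355 - 1) mod 24 = 2, so t_{2355} = t_3 = 16.

16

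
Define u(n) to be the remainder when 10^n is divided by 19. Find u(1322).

We have u(1) = 10,  u(2) = 5,  u(3) = 12,  u(4) = 6,  u(5) = 3,  u(6) = 11,  u(7) = 15,  u(8) = 17,  u(9) = 18,  u(10) = 9,  u(11) = 14,  u(12) = 7,  u(13) = 13,  u(14) = 16,  u(15) = 8,  u(16) = 4,  u(17) = 2,  u(18) = 1,  u(19) = 10.
Since u(19) = u(1) = 10, the sequence is periodic with period 18.
So u(1322) = u(1 + ((1322-1) mod 18)) = u(8) = 17.

17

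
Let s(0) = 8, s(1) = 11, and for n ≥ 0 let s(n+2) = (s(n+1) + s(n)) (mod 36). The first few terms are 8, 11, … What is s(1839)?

6

Listing terms: s(0) = 8, s(1) = 11, s(2) = 19, s(3) = 30, s(4) = 13, s(5) = 7, s(6) = 20, s(7) = 27, s(8) = 11, s(9) = 2, s(10) = 13, s(11) = 15, s(12) = 28, s(13) = 7, s(14) = 35, s(15) = 6, s(16) = 5, s(17) = 11, s(18) = 16, s(19) = 27, s(20) = 7, s(21) = 34, s(22) = 5, s(23) = 3, s(24) = 8, s(25) = 11.
Since (s(24), s(25)) = (s(0), s(1)) = (8, 11) (two consecutive terms determine the rest), the sequence is periodic with period 24.
(1839 - 0) mod 24 = 15, so s(1839) = s(15) = 6.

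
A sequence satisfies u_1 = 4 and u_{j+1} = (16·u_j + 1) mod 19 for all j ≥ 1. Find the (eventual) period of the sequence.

Listing terms: u_1 = 4, u_2 = 8, u_3 = 15, u_4 = 13, u_5 = 0, u_6 = 1, u_7 = 17, u_8 = 7, u_9 = 18, u_{10} = 4.
The sequence repeats with period 9.

9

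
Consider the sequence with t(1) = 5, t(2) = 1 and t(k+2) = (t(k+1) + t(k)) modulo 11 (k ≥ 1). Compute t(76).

9

t(1) = 5, t(2) = 1, t(3) = 6, t(4) = 7, t(5) = 2, t(6) = 9, t(7) = 0, t(8) = 9, t(9) = 9, t(10) = 7, t(11) = 5, t(12) = 1.
Since (t(11), t(12)) = (t(1), t(2)) = (5, 1) (two consecutive terms determine the rest), the sequence is periodic with period 10.
(76 - 1) mod 10 = 5, so t(76) = t(6) = 9.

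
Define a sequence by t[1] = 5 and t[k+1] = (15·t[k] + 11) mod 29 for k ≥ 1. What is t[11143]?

12

We have t[1] = 5; t[2] = 28; t[3] = 25; t[4] = 9; t[5] = 1; t[6] = 26; t[7] = 24; t[8] = 23; t[9] = 8; t[10] = 15; t[11] = 4; t[12] = 13; t[13] = 3; t[14] = 27; t[15] = 10; t[16] = 16; t[17] = 19; t[18] = 6; t[19] = 14; t[20] = 18; t[21] = 20; t[22] = 21; t[23] = 7; t[24] = 0; t[25] = 11; t[26] = 2; t[27] = 12; t[28] = 17; t[29] = 5.
Since t[29] = t[1] = 5, the sequence is periodic with period 28.
(11143 - 1) mod 28 = 26, so t[11143] = t[27] = 12.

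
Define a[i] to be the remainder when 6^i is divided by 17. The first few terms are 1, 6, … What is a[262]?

8

We have a[0] = 1,  a[1] = 6,  a[2] = 2,  a[3] = 12,  a[4] = 4,  a[5] = 7,  a[6] = 8,  a[7] = 14,  a[8] = 16,  a[9] = 11,  a[10] = 15,  a[11] = 5,  a[12] = 13,  a[13] = 10,  a[14] = 9,  a[15] = 3,  a[16] = 1.
The sequence repeats with period 16.
(262 - 0) mod 16 = 6, so a[262] = a[6] = 8.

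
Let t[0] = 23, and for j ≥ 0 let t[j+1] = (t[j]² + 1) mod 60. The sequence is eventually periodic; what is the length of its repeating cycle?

t[0] = 23, t[1] = 50, t[2] = 41, t[3] = 2, t[4] = 5, t[5] = 26, t[6] = 17, t[7] = 50.
Since t[7] = t[1] = 50, the sequence is eventually periodic: after a pre-period of length 1 it cycles with period 6.

6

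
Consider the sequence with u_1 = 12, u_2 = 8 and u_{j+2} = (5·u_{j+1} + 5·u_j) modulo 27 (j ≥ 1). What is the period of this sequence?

27

u_1 = 12; u_2 = 8; u_3 = 19; u_4 = 0; u_5 = 14; u_6 = 16; u_7 = 15; u_8 = 20; u_9 = 13; u_{10} = 3; u_{11} = 26; u_{12} = 10; u_{13} = 18; u_{14} = 5; u_{15} = 7; u_{16} = 6; u_{17} = 11; u_{18} = 4; u_{19} = 21; u_{20} = 17; u_{21} = 1; u_{22} = 9; u_{23} = 23; u_{24} = 25; u_{25} = 24; u_{26} = 2; u_{27} = 22; u_{28} = 12; u_{29} = 8.
Since (u_{28}, u_{29}) = (u_1, u_2) = (12, 8) (two consecutive terms determine the rest), the sequence is periodic with period 27.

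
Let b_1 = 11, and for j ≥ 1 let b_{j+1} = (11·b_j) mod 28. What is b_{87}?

15

b_1 = 11; b_2 = 9; b_3 = 15; b_4 = 25; b_5 = 23; b_6 = 1; b_7 = 11.
The sequence repeats with period 6.
(87 - 1) mod 6 = 2, so b_{87} = b_3 = 15.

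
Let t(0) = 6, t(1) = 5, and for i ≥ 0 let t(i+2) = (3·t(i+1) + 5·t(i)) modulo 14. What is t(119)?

3

t(0) = 6; t(1) = 5; t(2) = 3; t(3) = 6; t(4) = 5.
The sequence repeats with period 3.
(119 - 0) mod 3 = 2, so t(119) = t(2) = 3.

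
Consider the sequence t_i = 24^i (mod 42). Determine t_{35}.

12

Listing terms: t_0 = 1,  t_1 = 24,  t_2 = 30,  t_3 = 6,  t_4 = 18,  t_5 = 12,  t_6 = 36,  t_7 = 24.
Since t_7 = t_1 = 24, the sequence is eventually periodic: after a pre-period of length 1 it cycles with period 6.
For i ≥ 1, t_i depends only on (i - 1) mod 6. (35 - 1) mod 6 = 4, so t_{35} = t_5 = 12.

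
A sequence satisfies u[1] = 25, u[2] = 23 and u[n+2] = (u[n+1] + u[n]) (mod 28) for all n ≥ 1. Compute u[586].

Listing terms: u[1] = 25, u[2] = 23, u[3] = 20, u[4] = 15, u[5] = 7, u[6] = 22, u[7] = 1, u[8] = 23, u[9] = 24, u[10] = 19, u[11] = 15, u[12] = 6, u[13] = 21, u[14] = 27, u[15] = 20, u[16] = 19, u[17] = 11, u[18] = 2, u[19] = 13, u[20] = 15, u[21] = 0, u[22] = 15, u[23] = 15, u[24] = 2, u[25] = 17, u[26] = 19, u[27] = 8, u[28] = 27, u[29] = 7, u[30] = 6, u[31] = 13, u[32] = 19, u[33] = 4, u[34] = 23, u[35] = 27, u[36] = 22, u[37] = 21, u[38] = 15, u[39] = 8, u[40] = 23, u[41] = 3, u[42] = 26, u[43] = 1, u[44] = 27, u[45] = 0, u[46] = 27, u[47] = 27, u[48] = 26, u[49] = 25, u[50] = 23.
Since (u[49], u[50]) = (u[1], u[2]) = (25, 23) (two consecutive terms determine the rest), the sequence is periodic with period 48.
(586 - 1) mod 48 = 9, so u[586] = u[10] = 19.

19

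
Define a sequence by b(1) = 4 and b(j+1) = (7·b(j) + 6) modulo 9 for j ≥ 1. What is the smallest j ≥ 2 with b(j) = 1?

3

We have b(1) = 4; b(2) = 7; b(3) = 1; b(4) = 4.
The sequence repeats with period 3.
The value 1 first appears (with j ≥ 2) at b(3).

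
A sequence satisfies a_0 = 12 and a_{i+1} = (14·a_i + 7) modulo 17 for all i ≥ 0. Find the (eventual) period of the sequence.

16

We have a_0 = 12, a_1 = 5, a_2 = 9, a_3 = 14, a_4 = 16, a_5 = 10, a_6 = 11, a_7 = 8, a_8 = 0, a_9 = 7, a_{10} = 3, a_{11} = 15, a_{12} = 13, a_{13} = 2, a_{14} = 1, a_{15} = 4, a_{16} = 12.
The sequence repeats with period 16.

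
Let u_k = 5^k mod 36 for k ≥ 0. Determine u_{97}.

5

Listing terms: u_0 = 1, u_1 = 5, u_2 = 25, u_3 = 17, u_4 = 13, u_5 = 29, u_6 = 1.
The sequence repeats with period 6.
(97 - 0) mod 6 = 1, so u_{97} = u_1 = 5.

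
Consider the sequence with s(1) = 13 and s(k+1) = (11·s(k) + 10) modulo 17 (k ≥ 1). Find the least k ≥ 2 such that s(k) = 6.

Computing terms: s(1) = 13, s(2) = 0, s(3) = 10, s(4) = 1, s(5) = 4, s(6) = 3, s(7) = 9, s(8) = 7, s(9) = 2, s(10) = 15, s(11) = 5, s(12) = 14, s(13) = 11, s(14) = 12, s(15) = 6, s(16) = 8, s(17) = 13.
The sequence repeats with period 16.
The value 6 first appears (with k ≥ 2) at s(15).

15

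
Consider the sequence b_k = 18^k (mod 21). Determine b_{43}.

18

b_0 = 1,  b_1 = 18,  b_2 = 9,  b_3 = 15,  b_4 = 18.
Since b_4 = b_1 = 18, the sequence is eventually periodic: after a pre-period of length 1 it cycles with period 3.
For k ≥ 1, b_k depends only on (k - 1) mod 3. (43 - 1) mod 3 = 0, so b_{43} = b_1 = 18.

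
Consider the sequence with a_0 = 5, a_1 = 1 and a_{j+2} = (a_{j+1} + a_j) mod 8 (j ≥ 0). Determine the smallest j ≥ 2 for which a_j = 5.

4

Computing terms: a_0 = 5, a_1 = 1, a_2 = 6, a_3 = 7, a_4 = 5, a_5 = 4, a_6 = 1, a_7 = 5, a_8 = 6, a_9 = 3, a_{10} = 1, a_{11} = 4, a_{12} = 5, a_{13} = 1.
The sequence repeats with period 12.
The value 5 first appears (with j ≥ 2) at a_4.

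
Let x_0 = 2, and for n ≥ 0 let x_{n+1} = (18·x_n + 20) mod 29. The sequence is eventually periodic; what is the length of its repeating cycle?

Computing terms: x_0 = 2; x_1 = 27; x_2 = 13; x_3 = 22; x_4 = 10; x_5 = 26; x_6 = 24; x_7 = 17; x_8 = 7; x_9 = 1; x_{10} = 9; x_{11} = 8; x_{12} = 19; x_{13} = 14; x_{14} = 11; x_{15} = 15; x_{16} = 0; x_{17} = 20; x_{18} = 3; x_{19} = 16; x_{20} = 18; x_{21} = 25; x_{22} = 6; x_{23} = 12; x_{24} = 4; x_{25} = 5; x_{26} = 23; x_{27} = 28; x_{28} = 2.
Since x_{28} = x_0 = 2, the sequence is periodic with period 28.

28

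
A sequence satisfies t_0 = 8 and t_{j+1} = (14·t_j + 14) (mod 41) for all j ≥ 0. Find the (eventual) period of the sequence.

8

Listing terms: t_0 = 8,  t_1 = 3,  t_2 = 15,  t_3 = 19,  t_4 = 34,  t_5 = 39,  t_6 = 27,  t_7 = 23,  t_8 = 8.
The sequence repeats with period 8.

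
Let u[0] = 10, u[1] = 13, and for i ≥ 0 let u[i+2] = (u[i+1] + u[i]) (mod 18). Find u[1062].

Computing terms: u[0] = 10; u[1] = 13; u[2] = 5; u[3] = 0; u[4] = 5; u[5] = 5; u[6] = 10; u[7] = 15; u[8] = 7; u[9] = 4; u[10] = 11; u[11] = 15; u[12] = 8; u[13] = 5; u[14] = 13; u[15] = 0; u[16] = 13; u[17] = 13; u[18] = 8; u[19] = 3; u[20] = 11; u[21] = 14; u[22] = 7; u[23] = 3; u[24] = 10; u[25] = 13.
Since (u[24], u[25]) = (u[0], u[1]) = (10, 13) (two consecutive terms determine the rest), the sequence is periodic with period 24.
So u[1062] = u[0 + ((1062-0) mod 24)] = u[6] = 10.

10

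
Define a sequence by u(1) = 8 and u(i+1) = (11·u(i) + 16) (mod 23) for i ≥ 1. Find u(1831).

22

We have u(1) = 8, u(2) = 12, u(3) = 10, u(4) = 11, u(5) = 22, u(6) = 5, u(7) = 2, u(8) = 15, u(9) = 20, u(10) = 6, u(11) = 13, u(12) = 21, u(13) = 17, u(14) = 19, u(15) = 18, u(16) = 7, u(17) = 1, u(18) = 4, u(19) = 14, u(20) = 9, u(21) = 0, u(22) = 16, u(23) = 8.
Since u(23) = u(1) = 8, the sequence is periodic with period 22.
(1831 - 1) mod 22 = 4, so u(1831) = u(5) = 22.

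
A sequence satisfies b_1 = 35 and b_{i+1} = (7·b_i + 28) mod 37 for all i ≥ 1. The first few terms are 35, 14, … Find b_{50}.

Listing terms: b_1 = 35; b_2 = 14; b_3 = 15; b_4 = 22; b_5 = 34; b_6 = 7; b_7 = 3; b_8 = 12; b_9 = 1; b_{10} = 35.
The sequence repeats with period 9.
(50 - 1) mod 9 = 4, so b_{50} = b_5 = 34.

34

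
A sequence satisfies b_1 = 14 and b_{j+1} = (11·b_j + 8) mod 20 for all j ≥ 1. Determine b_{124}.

18

Computing terms: b_1 = 14, b_2 = 2, b_3 = 10, b_4 = 18, b_5 = 6, b_6 = 14.
Since b_6 = b_1 = 14, the sequence is periodic with period 5.
So b_{124} = b_{1 + ((124-1) mod 5)} = b_4 = 18.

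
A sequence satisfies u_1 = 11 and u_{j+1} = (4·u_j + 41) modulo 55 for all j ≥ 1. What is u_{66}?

0

u_1 = 11,  u_2 = 30,  u_3 = 51,  u_4 = 25,  u_5 = 31,  u_6 = 0,  u_7 = 41,  u_8 = 40,  u_9 = 36,  u_{10} = 20,  u_{11} = 11.
The sequence repeats with period 10.
(66 - 1) mod 10 = 5, so u_{66} = u_6 = 0.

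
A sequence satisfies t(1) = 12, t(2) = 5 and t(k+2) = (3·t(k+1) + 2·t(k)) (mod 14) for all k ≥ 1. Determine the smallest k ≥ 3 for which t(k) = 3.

t(1) = 12,  t(2) = 5,  t(3) = 11,  t(4) = 1,  t(5) = 11,  t(6) = 7,  t(7) = 1,  t(8) = 3,  t(9) = 11,  t(10) = 11,  t(11) = 13,  t(12) = 5,  t(13) = 13,  t(14) = 7,  t(15) = 5,  t(16) = 1,  t(17) = 13,  t(18) = 13,  t(19) = 9,  t(20) = 11,  t(21) = 9,  t(22) = 7,  t(23) = 11,  t(24) = 5,  t(25) = 9,  t(26) = 9,  t(27) = 3,  t(28) = 13,  t(29) = 3,  t(30) = 7,  t(31) = 13,  t(32) = 11,  t(33) = 3,  t(34) = 3,  t(35) = 1,  t(36) = 9,  t(37) = 1,  t(38) = 7,  t(39) = 9,  t(40) = 13,  t(41) = 1,  t(42) = 1,  t(43) = 5,  t(44) = 3,  t(45) = 5,  t(46) = 7,  t(47) = 3,  t(48) = 9,  t(49) = 5,  t(50) = 5,  t(51) = 11.
Since (t(50), t(51)) = (t(2), t(3)) = (5, 11) (two consecutive terms determine the rest), the sequence is eventually periodic: after a pre-period of length 1 it cycles with period 48.
The value 3 first appears (with k ≥ 3) at t(8).

8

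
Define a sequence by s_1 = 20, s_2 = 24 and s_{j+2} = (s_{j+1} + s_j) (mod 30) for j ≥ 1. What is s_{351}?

s_1 = 20, s_2 = 24, s_3 = 14, s_4 = 8, s_5 = 22, s_6 = 0, s_7 = 22, s_8 = 22, s_9 = 14, s_{10} = 6, s_{11} = 20, s_{12} = 26, s_{13} = 16, s_{14} = 12, s_{15} = 28, s_{16} = 10, s_{17} = 8, s_{18} = 18, s_{19} = 26, s_{20} = 14, s_{21} = 10, s_{22} = 24, s_{23} = 4, s_{24} = 28, s_{25} = 2, s_{26} = 0, s_{27} = 2, s_{28} = 2, s_{29} = 4, s_{30} = 6, s_{31} = 10, s_{32} = 16, s_{33} = 26, s_{34} = 12, s_{35} = 8, s_{36} = 20, s_{37} = 28, s_{38} = 18, s_{39} = 16, s_{40} = 4, s_{41} = 20, s_{42} = 24.
Since (s_{41}, s_{42}) = (s_1, s_2) = (20, 24) (two consecutive terms determine the rest), the sequence is periodic with period 40.
(351 - 1) mod 40 = 30, so s_{351} = s_{31} = 10.

10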